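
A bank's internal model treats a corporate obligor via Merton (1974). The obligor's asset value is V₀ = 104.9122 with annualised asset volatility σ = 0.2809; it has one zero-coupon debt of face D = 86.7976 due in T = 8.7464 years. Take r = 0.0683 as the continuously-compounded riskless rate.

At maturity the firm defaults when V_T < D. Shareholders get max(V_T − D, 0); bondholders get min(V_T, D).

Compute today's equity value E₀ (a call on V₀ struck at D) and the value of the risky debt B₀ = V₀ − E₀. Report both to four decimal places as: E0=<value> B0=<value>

E0=62.2809 B0=42.6313

d₁ = [ln(V₀/D) + (r + σ²/2)T] / (σ√T)
   = [ln(104.9122/86.7976) + (0.0683 + 0.5·0.2809²)·8.7464] / (0.2809·√8.7464)
   = [0.189545 + 0.942446] / 0.830742 = 1.362625
d₂ = d₁ − σ√T = 1.362625 − 0.830742 = 0.531883
N(d₁) = 0.913500,  N(d₂) = 0.702596,  e^(−rT) = 0.550252
E₀ = V₀·N(d₁) − D·e^(−rT)·N(d₂)
   = 104.9122·0.913500 − 86.7976·0.550252·0.702596 = 62.280874
B₀ = V₀ − E₀ = 104.9122 − 62.280874 = 42.631326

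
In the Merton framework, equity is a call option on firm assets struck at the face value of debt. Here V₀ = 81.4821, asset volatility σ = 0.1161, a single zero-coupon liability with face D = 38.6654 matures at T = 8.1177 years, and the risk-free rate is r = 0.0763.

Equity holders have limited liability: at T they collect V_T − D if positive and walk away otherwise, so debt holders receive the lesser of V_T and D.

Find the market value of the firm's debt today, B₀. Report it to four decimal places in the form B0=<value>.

d₁ = [ln(V₀/D) + (r + σ²/2)T] / (σ√T)
   = [ln(81.4821/38.6654) + (0.0763 + 0.5·0.1161²)·8.1177] / (0.1161·√8.1177)
   = [0.745438 + 0.674091] / 0.330787 = 4.291365
d₂ = d₁ − σ√T = 4.291365 − 0.330787 = 3.960578
N(d₁) = 0.999991,  N(d₂) = 0.999963,  e^(−rT) = 0.538278
E₀ = V₀·N(d₁) − D·e^(−rT)·N(d₂)
   = 81.4821·0.999991 − 38.6654·0.538278·0.999963 = 60.669428
B₀ = V₀ − E₀ = 81.4821 − 60.669428 = 20.812672

B0=20.8127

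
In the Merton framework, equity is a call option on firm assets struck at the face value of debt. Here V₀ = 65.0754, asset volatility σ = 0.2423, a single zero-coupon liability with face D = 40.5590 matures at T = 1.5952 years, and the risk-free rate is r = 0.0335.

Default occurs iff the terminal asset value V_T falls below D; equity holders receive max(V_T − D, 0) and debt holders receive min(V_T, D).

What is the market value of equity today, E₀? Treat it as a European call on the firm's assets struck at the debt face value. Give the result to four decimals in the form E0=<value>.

E0=26.8915

d₁ = [ln(V₀/D) + (r + σ²/2)T] / (σ√T)
   = [ln(65.0754/40.5590) + (0.0335 + 0.5·0.2423²)·1.5952] / (0.2423·√1.5952)
   = [0.472789 + 0.100266] / 0.306028 = 1.872557
d₂ = d₁ − σ√T = 1.872557 − 0.306028 = 1.566529
N(d₁) = 0.969435,  N(d₂) = 0.941388,  e^(−rT) = 0.947964
E₀ = V₀·N(d₁) − D·e^(−rT)·N(d₂)
   = 65.0754·0.969435 − 40.5590·0.947964·0.941388 = 26.891485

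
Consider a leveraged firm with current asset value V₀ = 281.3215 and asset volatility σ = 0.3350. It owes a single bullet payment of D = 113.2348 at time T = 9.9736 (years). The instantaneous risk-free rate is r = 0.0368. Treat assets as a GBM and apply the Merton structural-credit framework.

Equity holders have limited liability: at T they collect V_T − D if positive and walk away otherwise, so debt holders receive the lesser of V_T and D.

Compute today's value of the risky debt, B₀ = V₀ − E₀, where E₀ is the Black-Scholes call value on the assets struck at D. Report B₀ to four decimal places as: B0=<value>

d₁ = [ln(V₀/D) + (r + σ²/2)T] / (σ√T)
   = [ln(281.3215/113.2348) + (0.0368 + 0.5·0.3350²)·9.9736] / (0.3350·√9.9736)
   = [0.910035 + 0.926672] / 1.057964 = 1.736077
d₂ = d₁ − σ√T = 1.736077 − 1.057964 = 0.678113
N(d₁) = 0.958725,  N(d₂) = 0.751150,  e^(−rT) = 0.692790
E₀ = V₀·N(d₁) − D·e^(−rT)·N(d₂)
   = 281.3215·0.958725 − 113.2348·0.692790·0.751150 = 210.783759
B₀ = V₀ − E₀ = 281.3215 − 210.783759 = 70.537741

B0=70.5377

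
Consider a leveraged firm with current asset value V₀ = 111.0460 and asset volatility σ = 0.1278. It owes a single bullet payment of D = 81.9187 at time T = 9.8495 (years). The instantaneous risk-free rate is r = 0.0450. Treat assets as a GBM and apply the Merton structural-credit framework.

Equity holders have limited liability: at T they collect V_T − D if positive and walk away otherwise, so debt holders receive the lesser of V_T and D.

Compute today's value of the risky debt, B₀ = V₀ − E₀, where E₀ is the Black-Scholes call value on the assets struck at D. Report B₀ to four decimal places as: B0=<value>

B0=52.2221

d₁ = [ln(V₀/D) + (r + σ²/2)T] / (σ√T)
   = [ln(111.0460/81.9187) + (0.0450 + 0.5·0.1278²)·9.8495] / (0.1278·√9.8495)
   = [0.304217 + 0.523663] / 0.401086 = 2.064094
d₂ = d₁ − σ√T = 2.064094 − 0.401086 = 1.663007
N(d₁) = 0.980496,  N(d₂) = 0.951845,  e^(−rT) = 0.641961
E₀ = V₀·N(d₁) − D·e^(−rT)·N(d₂)
   = 111.0460·0.980496 − 81.9187·0.641961·0.951845 = 58.823921
B₀ = V₀ − E₀ = 111.0460 − 58.823921 = 52.222079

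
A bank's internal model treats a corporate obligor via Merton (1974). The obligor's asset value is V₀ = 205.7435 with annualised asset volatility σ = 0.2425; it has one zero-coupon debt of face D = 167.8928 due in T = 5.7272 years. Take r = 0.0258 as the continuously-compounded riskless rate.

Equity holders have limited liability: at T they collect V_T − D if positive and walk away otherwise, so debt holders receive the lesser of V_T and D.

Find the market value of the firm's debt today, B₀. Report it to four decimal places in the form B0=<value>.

d₁ = [ln(V₀/D) + (r + σ²/2)T] / (σ√T)
   = [ln(205.7435/167.8928) + (0.0258 + 0.5·0.2425²)·5.7272] / (0.2425·√5.7272)
   = [0.203305 + 0.316159] / 0.580341 = 0.895102
d₂ = d₁ − σ√T = 0.895102 − 0.580341 = 0.314761
N(d₁) = 0.814634,  N(d₂) = 0.623529,  e^(−rT) = 0.862637
E₀ = V₀·N(d₁) − D·e^(−rT)·N(d₂)
   = 205.7435·0.814634 − 167.8928·0.862637·0.623529 = 77.299648
B₀ = V₀ − E₀ = 205.7435 − 77.299648 = 128.443852

B0=128.4439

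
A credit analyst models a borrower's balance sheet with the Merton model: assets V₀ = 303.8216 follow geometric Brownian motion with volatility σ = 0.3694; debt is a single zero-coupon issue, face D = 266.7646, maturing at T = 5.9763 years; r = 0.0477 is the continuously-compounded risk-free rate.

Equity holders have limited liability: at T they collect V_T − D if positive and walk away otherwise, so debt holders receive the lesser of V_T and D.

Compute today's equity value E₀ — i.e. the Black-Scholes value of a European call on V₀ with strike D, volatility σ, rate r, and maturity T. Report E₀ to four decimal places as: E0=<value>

d₁ = [ln(V₀/D) + (r + σ²/2)T] / (σ√T)
   = [ln(303.8216/266.7646) + (0.0477 + 0.5·0.3694²)·5.9763] / (0.3694·√5.9763)
   = [0.130074 + 0.692822] / 0.903053 = 0.911238
d₂ = d₁ − σ√T = 0.911238 − 0.903053 = 0.008185
N(d₁) = 0.818915,  N(d₂) = 0.503265,  e^(−rT) = 0.751962
E₀ = V₀·N(d₁) − D·e^(−rT)·N(d₂)
   = 303.8216·0.818915 − 266.7646·0.751962·0.503265 = 147.850613

E0=147.8506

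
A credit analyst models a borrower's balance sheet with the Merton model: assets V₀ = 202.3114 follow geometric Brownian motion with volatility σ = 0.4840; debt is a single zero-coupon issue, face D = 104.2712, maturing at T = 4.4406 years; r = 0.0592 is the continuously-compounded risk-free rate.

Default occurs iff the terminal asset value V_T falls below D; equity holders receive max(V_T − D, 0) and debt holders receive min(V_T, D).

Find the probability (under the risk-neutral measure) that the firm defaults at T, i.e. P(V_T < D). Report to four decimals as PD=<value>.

PD=0.3454

d₁ = [ln(V₀/D) + (r + σ²/2)T] / (σ√T)
   = [ln(202.3114/104.2712) + (0.0592 + 0.5·0.4840²)·4.4406] / (0.4840·√4.4406)
   = [0.662813 + 0.783002] / 1.019920 = 1.417577
d₂ = d₁ − σ√T = 1.417577 − 1.019920 = 0.397656
risk-neutral PD = N(−d₂) = N(-0.397656) = 0.345442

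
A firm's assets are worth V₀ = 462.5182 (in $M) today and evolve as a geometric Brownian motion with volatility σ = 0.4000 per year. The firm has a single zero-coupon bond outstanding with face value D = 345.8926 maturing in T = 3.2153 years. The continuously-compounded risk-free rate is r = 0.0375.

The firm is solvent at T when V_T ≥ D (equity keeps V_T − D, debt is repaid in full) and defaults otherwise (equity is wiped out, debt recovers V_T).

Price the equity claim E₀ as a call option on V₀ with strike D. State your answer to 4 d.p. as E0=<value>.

d₁ = [ln(V₀/D) + (r + σ²/2)T] / (σ√T)
   = [ln(462.5182/345.8926) + (0.0375 + 0.5·0.4000²)·3.2153] / (0.4000·√3.2153)
   = [0.290558 + 0.377798] / 0.717250 = 0.931830
d₂ = d₁ − σ√T = 0.931830 − 0.717250 = 0.214580
N(d₁) = 0.824288,  N(d₂) = 0.584952,  e^(−rT) = 0.886412
E₀ = V₀·N(d₁) − D·e^(−rT)·N(d₂)
   = 462.5182·0.824288 − 345.8926·0.886412·0.584952 = 201.899778

E0=201.8998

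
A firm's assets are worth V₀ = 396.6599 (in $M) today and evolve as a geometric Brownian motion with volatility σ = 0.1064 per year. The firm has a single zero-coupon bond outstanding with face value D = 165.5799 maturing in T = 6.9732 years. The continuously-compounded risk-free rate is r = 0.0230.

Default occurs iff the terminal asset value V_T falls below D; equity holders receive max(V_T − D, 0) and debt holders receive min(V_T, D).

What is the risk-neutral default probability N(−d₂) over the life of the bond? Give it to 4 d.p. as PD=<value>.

PD=0.0002

d₁ = [ln(V₀/D) + (r + σ²/2)T] / (σ√T)
   = [ln(396.6599/165.5799) + (0.0230 + 0.5·0.1064²)·6.9732] / (0.1064·√6.9732)
   = [0.873625 + 0.199855] / 0.280969 = 3.820644
d₂ = d₁ − σ√T = 3.820644 − 0.280969 = 3.539675
risk-neutral PD = N(−d₂) = N(-3.539675) = 0.000200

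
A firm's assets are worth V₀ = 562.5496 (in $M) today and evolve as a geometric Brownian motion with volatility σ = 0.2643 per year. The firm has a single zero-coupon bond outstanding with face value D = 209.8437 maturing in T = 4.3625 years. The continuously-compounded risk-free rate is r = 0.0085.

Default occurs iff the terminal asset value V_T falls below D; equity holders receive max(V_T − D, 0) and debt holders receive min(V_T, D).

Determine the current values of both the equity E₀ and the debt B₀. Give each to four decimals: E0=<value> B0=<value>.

d₁ = [ln(V₀/D) + (r + σ²/2)T] / (σ√T)
   = [ln(562.5496/209.8437) + (0.0085 + 0.5·0.2643²)·4.3625] / (0.2643·√4.3625)
   = [0.986116 + 0.189451] / 0.552033 = 2.129525
d₂ = d₁ − σ√T = 2.129525 − 0.552033 = 1.577492
N(d₁) = 0.983395,  N(d₂) = 0.942659,  e^(−rT) = 0.963598
E₀ = V₀·N(d₁) − D·e^(−rT)·N(d₂)
   = 562.5496·0.983395 − 209.8437·0.963598·0.942659 = 362.597954
B₀ = V₀ − E₀ = 562.5496 − 362.597954 = 199.951646

E0=362.5980 B0=199.9516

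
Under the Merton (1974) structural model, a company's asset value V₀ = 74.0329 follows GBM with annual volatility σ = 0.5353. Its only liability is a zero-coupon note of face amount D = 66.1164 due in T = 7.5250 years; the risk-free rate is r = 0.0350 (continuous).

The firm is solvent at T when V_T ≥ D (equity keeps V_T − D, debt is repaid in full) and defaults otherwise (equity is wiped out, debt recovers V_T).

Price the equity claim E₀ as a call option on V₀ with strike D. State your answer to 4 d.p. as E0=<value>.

E0=46.0431

d₁ = [ln(V₀/D) + (r + σ²/2)T] / (σ√T)
   = [ln(74.0329/66.1164) + (0.0350 + 0.5·0.5353²)·7.5250] / (0.5353·√7.5250)
   = [0.113093 + 1.341505] / 1.468421 = 0.990586
d₂ = d₁ − σ√T = 0.990586 − 1.468421 = -0.477834
N(d₁) = 0.839056,  N(d₂) = 0.316384,  e^(−rT) = 0.768454
E₀ = V₀·N(d₁) − D·e^(−rT)·N(d₂)
   = 74.0329·0.839056 − 66.1164·0.768454·0.316384 = 46.043115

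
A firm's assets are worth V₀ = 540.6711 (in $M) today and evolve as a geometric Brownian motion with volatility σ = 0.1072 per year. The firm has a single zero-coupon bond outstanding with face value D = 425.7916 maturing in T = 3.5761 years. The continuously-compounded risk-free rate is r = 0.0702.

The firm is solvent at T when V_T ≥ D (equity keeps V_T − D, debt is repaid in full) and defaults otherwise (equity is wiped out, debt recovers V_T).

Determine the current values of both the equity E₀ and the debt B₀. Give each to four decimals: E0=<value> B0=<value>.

d₁ = [ln(V₀/D) + (r + σ²/2)T] / (σ√T)
   = [ln(540.6711/425.7916) + (0.0702 + 0.5·0.1072²)·3.5761] / (0.1072·√3.5761)
   = [0.238861 + 0.271590] / 0.202721 = 2.517994
d₂ = d₁ − σ√T = 2.517994 − 0.202721 = 2.315273
N(d₁) = 0.994099,  N(d₂) = 0.989701,  e^(−rT) = 0.777990
E₀ = V₀·N(d₁) − D·e^(−rT)·N(d₂)
   = 540.6711·0.994099 − 425.7916·0.777990·0.989701 = 209.630716
B₀ = V₀ − E₀ = 540.6711 − 209.630716 = 331.040384

E0=209.6307 B0=331.0404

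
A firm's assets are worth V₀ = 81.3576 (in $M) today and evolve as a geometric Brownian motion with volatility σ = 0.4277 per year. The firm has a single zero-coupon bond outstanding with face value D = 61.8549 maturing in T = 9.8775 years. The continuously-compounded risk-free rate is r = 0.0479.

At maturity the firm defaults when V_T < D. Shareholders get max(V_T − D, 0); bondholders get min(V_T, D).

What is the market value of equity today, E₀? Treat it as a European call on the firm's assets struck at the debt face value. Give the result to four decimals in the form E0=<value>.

d₁ = [ln(V₀/D) + (r + σ²/2)T] / (σ√T)
   = [ln(81.3576/61.8549) + (0.0479 + 0.5·0.4277²)·9.8775] / (0.4277·√9.8775)
   = [0.274063 + 1.376564] / 1.344197 = 1.227966
d₂ = d₁ − σ√T = 1.227966 − 1.344197 = -0.116231
N(d₁) = 0.890270,  N(d₂) = 0.453735,  e^(−rT) = 0.623048
E₀ = V₀·N(d₁) − D·e^(−rT)·N(d₂)
   = 81.3576·0.890270 − 61.8549·0.623048·0.453735 = 54.943955

E0=54.9440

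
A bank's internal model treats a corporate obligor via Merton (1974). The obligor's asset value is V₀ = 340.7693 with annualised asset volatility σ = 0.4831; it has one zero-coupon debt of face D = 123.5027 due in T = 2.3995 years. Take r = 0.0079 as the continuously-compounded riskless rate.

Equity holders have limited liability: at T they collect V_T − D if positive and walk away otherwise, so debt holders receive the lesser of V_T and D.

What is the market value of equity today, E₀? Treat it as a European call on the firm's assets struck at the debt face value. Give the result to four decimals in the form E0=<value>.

E0=225.1128

d₁ = [ln(V₀/D) + (r + σ²/2)T] / (σ√T)
   = [ln(340.7693/123.5027) + (0.0079 + 0.5·0.4831²)·2.3995] / (0.4831·√2.3995)
   = [1.014943 + 0.298960] / 0.748337 = 1.755763
d₂ = d₁ − σ√T = 1.755763 − 0.748337 = 1.007426
N(d₁) = 0.960436,  N(d₂) = 0.843135,  e^(−rT) = 0.981222
E₀ = V₀·N(d₁) − D·e^(−rT)·N(d₂)
   = 340.7693·0.960436 − 123.5027·0.981222·0.843135 = 225.112812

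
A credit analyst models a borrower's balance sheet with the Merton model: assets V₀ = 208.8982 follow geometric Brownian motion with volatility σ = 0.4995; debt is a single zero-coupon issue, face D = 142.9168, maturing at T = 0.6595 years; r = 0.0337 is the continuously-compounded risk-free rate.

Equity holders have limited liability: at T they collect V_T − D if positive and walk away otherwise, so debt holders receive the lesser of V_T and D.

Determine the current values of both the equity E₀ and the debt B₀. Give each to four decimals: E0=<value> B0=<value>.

E0=74.9264 B0=133.9718

d₁ = [ln(V₀/D) + (r + σ²/2)T] / (σ√T)
   = [ln(208.8982/142.9168) + (0.0337 + 0.5·0.4995²)·0.6595] / (0.4995·√0.6595)
   = [0.379584 + 0.104498] / 0.405642 = 1.193373
d₂ = d₁ − σ√T = 1.193373 − 0.405642 = 0.787731
N(d₁) = 0.883638,  N(d₂) = 0.784573,  e^(−rT) = 0.978020
E₀ = V₀·N(d₁) − D·e^(−rT)·N(d₂)
   = 208.8982·0.883638 − 142.9168·0.978020·0.784573 = 74.926387
B₀ = V₀ − E₀ = 208.8982 − 74.926387 = 133.971813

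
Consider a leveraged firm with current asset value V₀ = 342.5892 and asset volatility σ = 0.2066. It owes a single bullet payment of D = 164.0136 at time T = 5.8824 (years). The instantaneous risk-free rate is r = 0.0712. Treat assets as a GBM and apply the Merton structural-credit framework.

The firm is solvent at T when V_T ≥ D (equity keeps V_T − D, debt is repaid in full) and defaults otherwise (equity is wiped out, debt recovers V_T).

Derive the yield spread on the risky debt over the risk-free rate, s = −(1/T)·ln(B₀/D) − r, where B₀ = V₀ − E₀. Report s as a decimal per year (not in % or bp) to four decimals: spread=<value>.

spread=0.0005

d₁ = [ln(V₀/D) + (r + σ²/2)T] / (σ√T)
   = [ln(342.5892/164.0136) + (0.0712 + 0.5·0.2066²)·5.8824] / (0.2066·√5.8824)
   = [0.736583 + 0.544368] / 0.501081 = 2.556376
d₂ = d₁ − σ√T = 2.556376 − 0.501081 = 2.055295
N(d₁) = 0.994712,  N(d₂) = 0.980075,  e^(−rT) = 0.657818
E₀ = V₀·N(d₁) − D·e^(−rT)·N(d₂)
   = 342.5892·0.994712 − 164.0136·0.657818·0.980075 = 235.036085
B₀ = V₀ − E₀ = 342.5892 − 235.036085 = 107.553115
spread = −(1/T)·ln(B₀/D) − r = −(1/5.8824)·ln(107.553115/164.0136) − 0.0712 = 0.00053340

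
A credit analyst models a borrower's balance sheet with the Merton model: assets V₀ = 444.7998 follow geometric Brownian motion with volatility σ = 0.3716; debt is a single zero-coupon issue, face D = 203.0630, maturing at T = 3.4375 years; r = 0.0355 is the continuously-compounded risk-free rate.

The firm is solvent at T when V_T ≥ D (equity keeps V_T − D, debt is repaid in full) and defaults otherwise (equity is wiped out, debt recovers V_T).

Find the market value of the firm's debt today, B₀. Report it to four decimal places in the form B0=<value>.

d₁ = [ln(V₀/D) + (r + σ²/2)T] / (σ√T)
   = [ln(444.7998/203.0630) + (0.0355 + 0.5·0.3716²)·3.4375] / (0.3716·√3.4375)
   = [0.784108 + 0.359368] / 0.688965 = 1.659701
d₂ = d₁ − σ√T = 1.659701 − 0.688965 = 0.970736
N(d₁) = 0.951513,  N(d₂) = 0.834160,  e^(−rT) = 0.885121
E₀ = V₀·N(d₁) − D·e^(−rT)·N(d₂)
   = 444.7998·0.951513 − 203.0630·0.885121·0.834160 = 273.304656
B₀ = V₀ − E₀ = 444.7998 − 273.304656 = 171.495144

B0=171.4951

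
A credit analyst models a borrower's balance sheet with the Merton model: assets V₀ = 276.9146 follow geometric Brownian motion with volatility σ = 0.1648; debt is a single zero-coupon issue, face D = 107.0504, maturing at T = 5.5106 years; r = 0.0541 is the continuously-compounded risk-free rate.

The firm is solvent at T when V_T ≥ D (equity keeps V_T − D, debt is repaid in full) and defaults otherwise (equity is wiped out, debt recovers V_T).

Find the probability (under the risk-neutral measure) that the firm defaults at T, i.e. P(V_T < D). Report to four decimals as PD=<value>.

PD=0.0012

d₁ = [ln(V₀/D) + (r + σ²/2)T] / (σ√T)
   = [ln(276.9146/107.0504) + (0.0541 + 0.5·0.1648²)·5.5106] / (0.1648·√5.5106)
   = [0.950409 + 0.372955] / 0.386863 = 3.420761
d₂ = d₁ − σ√T = 3.420761 − 0.386863 = 3.033898
risk-neutral PD = N(−d₂) = N(-3.033898) = 0.001207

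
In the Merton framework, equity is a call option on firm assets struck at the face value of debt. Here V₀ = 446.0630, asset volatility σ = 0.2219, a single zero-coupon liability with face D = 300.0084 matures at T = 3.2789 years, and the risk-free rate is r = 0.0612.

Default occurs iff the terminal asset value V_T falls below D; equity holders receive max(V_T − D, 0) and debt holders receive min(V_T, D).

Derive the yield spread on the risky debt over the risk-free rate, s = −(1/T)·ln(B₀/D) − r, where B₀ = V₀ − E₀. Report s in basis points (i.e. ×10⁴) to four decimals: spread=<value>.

d₁ = [ln(V₀/D) + (r + σ²/2)T] / (σ√T)
   = [ln(446.0630/300.0084) + (0.0612 + 0.5·0.2219²)·3.2789] / (0.2219·√3.2789)
   = [0.396650 + 0.281395] / 0.401811 = 1.687472
d₂ = d₁ − σ√T = 1.687472 − 0.401811 = 1.285662
N(d₁) = 0.954244,  N(d₂) = 0.900719,  e^(−rT) = 0.818183
E₀ = V₀·N(d₁) − D·e^(−rT)·N(d₂)
   = 446.0630·0.954244 − 300.0084·0.818183·0.900719 = 204.560501
B₀ = V₀ − E₀ = 446.0630 − 204.560501 = 241.502499
spread = −(1/T)·ln(B₀/D) − r = −(1/3.2789)·ln(241.502499/300.0084) − 0.0612 = 0.00495958
in basis points: 0.00495958 × 10⁴ = 49.5958 bp

spread=49.5958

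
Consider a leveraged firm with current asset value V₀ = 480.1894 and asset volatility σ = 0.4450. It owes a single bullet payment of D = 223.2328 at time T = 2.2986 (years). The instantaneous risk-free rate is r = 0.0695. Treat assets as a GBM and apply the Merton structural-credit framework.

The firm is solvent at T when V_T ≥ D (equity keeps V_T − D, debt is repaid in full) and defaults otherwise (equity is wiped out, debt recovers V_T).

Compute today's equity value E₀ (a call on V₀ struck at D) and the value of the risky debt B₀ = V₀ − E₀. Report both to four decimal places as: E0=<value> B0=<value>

E0=297.5539 B0=182.6355

d₁ = [ln(V₀/D) + (r + σ²/2)T] / (σ√T)
   = [ln(480.1894/223.2328) + (0.0695 + 0.5·0.4450²)·2.2986] / (0.4450·√2.2986)
   = [0.765965 + 0.387343] / 0.674670 = 1.709439
d₂ = d₁ − σ√T = 1.709439 − 0.674670 = 1.034769
N(d₁) = 0.956315,  N(d₂) = 0.849612,  e^(−rT) = 0.852355
E₀ = V₀·N(d₁) − D·e^(−rT)·N(d₂)
   = 480.1894·0.956315 − 223.2328·0.852355·0.849612 = 297.553862
B₀ = V₀ − E₀ = 480.1894 − 297.553862 = 182.635538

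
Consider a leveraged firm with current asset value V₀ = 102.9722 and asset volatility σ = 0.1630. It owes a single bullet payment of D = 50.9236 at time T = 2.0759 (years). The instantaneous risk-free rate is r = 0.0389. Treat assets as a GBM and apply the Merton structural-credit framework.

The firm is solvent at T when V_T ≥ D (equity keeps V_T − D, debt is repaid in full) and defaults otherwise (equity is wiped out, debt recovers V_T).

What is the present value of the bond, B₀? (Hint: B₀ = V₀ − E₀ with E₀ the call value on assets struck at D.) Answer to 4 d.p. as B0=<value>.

d₁ = [ln(V₀/D) + (r + σ²/2)T] / (σ√T)
   = [ln(102.9722/50.9236) + (0.0389 + 0.5·0.1630²)·2.0759] / (0.1630·√2.0759)
   = [0.704133 + 0.108330] / 0.234850 = 3.459493
d₂ = d₁ − σ√T = 3.459493 − 0.234850 = 3.224643
N(d₁) = 0.999729,  N(d₂) = 0.999369,  e^(−rT) = 0.922422
E₀ = V₀·N(d₁) − D·e^(−rT)·N(d₂)
   = 102.9722·0.999729 − 50.9236·0.922422·0.999369 = 56.000913
B₀ = V₀ − E₀ = 102.9722 − 56.000913 = 46.971287

B0=46.9713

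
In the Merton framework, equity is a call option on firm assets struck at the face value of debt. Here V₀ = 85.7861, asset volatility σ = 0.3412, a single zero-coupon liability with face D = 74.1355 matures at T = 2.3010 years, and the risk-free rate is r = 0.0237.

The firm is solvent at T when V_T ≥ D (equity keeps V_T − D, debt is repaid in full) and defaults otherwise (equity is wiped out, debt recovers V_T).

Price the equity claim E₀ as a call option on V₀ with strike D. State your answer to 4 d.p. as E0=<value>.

E0=24.8681

d₁ = [ln(V₀/D) + (r + σ²/2)T] / (σ√T)
   = [ln(85.7861/74.1355) + (0.0237 + 0.5·0.3412²)·2.3010] / (0.3412·√2.3010)
   = [0.145962 + 0.188472] / 0.517568 = 0.646165
d₂ = d₁ − σ√T = 0.646165 − 0.517568 = 0.128597
N(d₁) = 0.740914,  N(d₂) = 0.551162,  e^(−rT) = 0.946927
E₀ = V₀·N(d₁) − D·e^(−rT)·N(d₂)
   = 85.7861·0.740914 − 74.1355·0.946927·0.551162 = 24.868061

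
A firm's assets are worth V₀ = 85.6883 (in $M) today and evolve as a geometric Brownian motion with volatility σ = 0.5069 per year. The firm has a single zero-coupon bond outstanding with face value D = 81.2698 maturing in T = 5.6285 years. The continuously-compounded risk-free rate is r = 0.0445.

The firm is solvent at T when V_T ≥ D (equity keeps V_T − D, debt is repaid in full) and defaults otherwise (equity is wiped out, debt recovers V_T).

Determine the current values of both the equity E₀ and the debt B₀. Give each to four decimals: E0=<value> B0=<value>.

E0=45.8373 B0=39.8510

d₁ = [ln(V₀/D) + (r + σ²/2)T] / (σ√T)
   = [ln(85.6883/81.2698) + (0.0445 + 0.5·0.5069²)·5.6285] / (0.5069·√5.6285)
   = [0.052942 + 0.973583] / 1.202593 = 0.853593
d₂ = d₁ − σ√T = 0.853593 − 1.202593 = -0.349000
N(d₁) = 0.803335,  N(d₂) = 0.363545,  e^(−rT) = 0.778436
E₀ = V₀·N(d₁) − D·e^(−rT)·N(d₂)
   = 85.6883·0.803335 − 81.2698·0.778436·0.363545 = 45.837330
B₀ = V₀ − E₀ = 85.6883 − 45.837330 = 39.850970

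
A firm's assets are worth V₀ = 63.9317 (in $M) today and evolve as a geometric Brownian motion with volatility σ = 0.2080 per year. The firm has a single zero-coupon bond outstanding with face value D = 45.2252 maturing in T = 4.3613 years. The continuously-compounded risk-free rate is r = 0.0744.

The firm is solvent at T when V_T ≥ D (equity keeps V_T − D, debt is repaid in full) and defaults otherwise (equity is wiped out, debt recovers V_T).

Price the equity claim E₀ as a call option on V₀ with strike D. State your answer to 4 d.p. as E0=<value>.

E0=31.7555

d₁ = [ln(V₀/D) + (r + σ²/2)T] / (σ√T)
   = [ln(63.9317/45.2252) + (0.0744 + 0.5·0.2080²)·4.3613] / (0.2080·√4.3613)
   = [0.346161 + 0.418824] / 0.434381 = 1.761091
d₂ = d₁ − σ√T = 1.761091 − 0.434381 = 1.326709
N(d₁) = 0.960888,  N(d₂) = 0.907698,  e^(−rT) = 0.722903
E₀ = V₀·N(d₁) − D·e^(−rT)·N(d₂)
   = 63.9317·0.960888 − 45.2252·0.722903·0.907698 = 31.755499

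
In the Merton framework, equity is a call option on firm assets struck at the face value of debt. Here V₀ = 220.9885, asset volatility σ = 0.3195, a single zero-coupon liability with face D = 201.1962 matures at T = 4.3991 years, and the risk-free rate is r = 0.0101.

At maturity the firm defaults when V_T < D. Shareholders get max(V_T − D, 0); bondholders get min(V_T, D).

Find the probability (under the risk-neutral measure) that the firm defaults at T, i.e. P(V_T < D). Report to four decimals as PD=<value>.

d₁ = [ln(V₀/D) + (r + σ²/2)T] / (σ√T)
   = [ln(220.9885/201.1962) + (0.0101 + 0.5·0.3195²)·4.3991] / (0.3195·√4.3991)
   = [0.093830 + 0.268962] / 0.670120 = 0.541383
d₂ = d₁ − σ√T = 0.541383 − 0.670120 = -0.128737
risk-neutral PD = N(−d₂) = N(0.128737) = 0.551217

PD=0.5512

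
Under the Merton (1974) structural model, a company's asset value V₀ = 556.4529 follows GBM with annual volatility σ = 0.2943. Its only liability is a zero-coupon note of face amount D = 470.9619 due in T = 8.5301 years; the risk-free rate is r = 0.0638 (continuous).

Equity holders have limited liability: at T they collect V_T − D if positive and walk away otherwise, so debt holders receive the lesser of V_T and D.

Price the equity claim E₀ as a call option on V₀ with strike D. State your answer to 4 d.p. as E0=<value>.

d₁ = [ln(V₀/D) + (r + σ²/2)T] / (σ√T)
   = [ln(556.4529/470.9619) + (0.0638 + 0.5·0.2943²)·8.5301] / (0.2943·√8.5301)
   = [0.166805 + 0.913627] / 0.859542 = 1.256985
d₂ = d₁ − σ√T = 1.256985 − 0.859542 = 0.397443
N(d₁) = 0.895621,  N(d₂) = 0.654480,  e^(−rT) = 0.580294
E₀ = V₀·N(d₁) − D·e^(−rT)·N(d₂)
   = 556.4529·0.895621 − 470.9619·0.580294·0.654480 = 319.503751

E0=319.5038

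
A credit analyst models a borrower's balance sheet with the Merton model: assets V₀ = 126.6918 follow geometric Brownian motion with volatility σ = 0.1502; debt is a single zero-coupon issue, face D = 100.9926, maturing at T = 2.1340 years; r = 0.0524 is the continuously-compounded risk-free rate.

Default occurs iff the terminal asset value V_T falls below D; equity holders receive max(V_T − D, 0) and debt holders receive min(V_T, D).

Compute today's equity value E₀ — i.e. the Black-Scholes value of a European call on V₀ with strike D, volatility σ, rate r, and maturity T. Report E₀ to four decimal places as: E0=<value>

d₁ = [ln(V₀/D) + (r + σ²/2)T] / (σ√T)
   = [ln(126.6918/100.9926) + (0.0524 + 0.5·0.1502²)·2.1340] / (0.1502·√2.1340)
   = [0.226710 + 0.135893] / 0.219415 = 1.652588
d₂ = d₁ − σ√T = 1.652588 − 0.219415 = 1.433173
N(d₁) = 0.950793,  N(d₂) = 0.924096,  e^(−rT) = 0.894204
E₀ = V₀·N(d₁) − D·e^(−rT)·N(d₂)
   = 126.6918·0.950793 − 100.9926·0.894204·0.924096 = 37.004425

E0=37.0044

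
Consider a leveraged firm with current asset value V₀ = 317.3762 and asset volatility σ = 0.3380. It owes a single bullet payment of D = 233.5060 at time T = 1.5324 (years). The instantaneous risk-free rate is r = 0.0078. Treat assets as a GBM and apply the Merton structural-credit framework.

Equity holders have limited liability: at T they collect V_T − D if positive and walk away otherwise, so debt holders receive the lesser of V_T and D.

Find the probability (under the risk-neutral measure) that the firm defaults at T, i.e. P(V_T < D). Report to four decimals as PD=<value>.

d₁ = [ln(V₀/D) + (r + σ²/2)T] / (σ√T)
   = [ln(317.3762/233.5060) + (0.0078 + 0.5·0.3380²)·1.5324] / (0.3380·√1.5324)
   = [0.306880 + 0.099486] / 0.418411 = 0.971214
d₂ = d₁ − σ√T = 0.971214 − 0.418411 = 0.552804
risk-neutral PD = N(−d₂) = N(-0.552804) = 0.290199

PD=0.2902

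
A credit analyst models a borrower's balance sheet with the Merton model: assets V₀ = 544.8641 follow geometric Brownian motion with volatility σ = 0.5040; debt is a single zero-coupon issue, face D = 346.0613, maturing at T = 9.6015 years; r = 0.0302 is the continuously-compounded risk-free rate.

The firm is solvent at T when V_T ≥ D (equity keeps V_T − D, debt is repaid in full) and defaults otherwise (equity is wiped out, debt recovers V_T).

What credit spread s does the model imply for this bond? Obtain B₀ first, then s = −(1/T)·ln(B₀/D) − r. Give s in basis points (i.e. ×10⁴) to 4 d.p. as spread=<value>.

spread=532.1784

d₁ = [ln(V₀/D) + (r + σ²/2)T] / (σ√T)
   = [ln(544.8641/346.0613) + (0.0302 + 0.5·0.5040²)·9.6015] / (0.5040·√9.6015)
   = [0.453920 + 1.509433] / 1.561709 = 1.257183
d₂ = d₁ − σ√T = 1.257183 − 1.561709 = -0.304526
N(d₁) = 0.895656,  N(d₂) = 0.380363,  e^(−rT) = 0.748290
E₀ = V₀·N(d₁) − D·e^(−rT)·N(d₂)
   = 544.8641·0.895656 − 346.0613·0.748290·0.380363 = 389.514265
B₀ = V₀ − E₀ = 544.8641 − 389.514265 = 155.349835
spread = −(1/T)·ln(B₀/D) − r = −(1/9.6015)·ln(155.349835/346.0613) − 0.0302 = 0.05321784
in basis points: 0.05321784 × 10⁴ = 532.1784 bp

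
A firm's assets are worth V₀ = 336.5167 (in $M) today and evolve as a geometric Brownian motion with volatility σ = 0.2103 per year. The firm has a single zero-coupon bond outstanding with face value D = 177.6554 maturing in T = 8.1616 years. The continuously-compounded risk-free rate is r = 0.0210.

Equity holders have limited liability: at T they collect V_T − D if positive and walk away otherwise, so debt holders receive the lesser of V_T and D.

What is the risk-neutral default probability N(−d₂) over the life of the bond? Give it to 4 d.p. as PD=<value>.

d₁ = [ln(V₀/D) + (r + σ²/2)T] / (σ√T)
   = [ln(336.5167/177.6554) + (0.0210 + 0.5·0.2103²)·8.1616] / (0.2103·√8.1616)
   = [0.638802 + 0.351871] / 0.600796 = 1.648935
d₂ = d₁ − σ√T = 1.648935 − 0.600796 = 1.048139
risk-neutral PD = N(−d₂) = N(-1.048139) = 0.147287

PD=0.1473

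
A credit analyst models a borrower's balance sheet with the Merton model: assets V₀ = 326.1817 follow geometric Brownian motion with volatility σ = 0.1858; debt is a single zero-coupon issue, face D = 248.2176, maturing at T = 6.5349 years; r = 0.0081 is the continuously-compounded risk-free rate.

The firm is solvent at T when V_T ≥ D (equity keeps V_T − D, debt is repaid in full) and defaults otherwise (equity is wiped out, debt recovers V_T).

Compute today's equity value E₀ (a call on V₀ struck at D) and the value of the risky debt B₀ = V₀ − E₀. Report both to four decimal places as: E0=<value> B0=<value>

d₁ = [ln(V₀/D) + (r + σ²/2)T] / (σ√T)
   = [ln(326.1817/248.2176) + (0.0081 + 0.5·0.1858²)·6.5349] / (0.1858·√6.5349)
   = [0.273149 + 0.165730] / 0.474969 = 0.924017
d₂ = d₁ − σ√T = 0.924017 − 0.474969 = 0.449048
N(d₁) = 0.822261,  N(d₂) = 0.673301,  e^(−rT) = 0.948444
E₀ = V₀·N(d₁) − D·e^(−rT)·N(d₂)
   = 326.1817·0.822261 − 248.2176·0.948444·0.673301 = 109.697628
B₀ = V₀ − E₀ = 326.1817 − 109.697628 = 216.484072

E0=109.6976 B0=216.4841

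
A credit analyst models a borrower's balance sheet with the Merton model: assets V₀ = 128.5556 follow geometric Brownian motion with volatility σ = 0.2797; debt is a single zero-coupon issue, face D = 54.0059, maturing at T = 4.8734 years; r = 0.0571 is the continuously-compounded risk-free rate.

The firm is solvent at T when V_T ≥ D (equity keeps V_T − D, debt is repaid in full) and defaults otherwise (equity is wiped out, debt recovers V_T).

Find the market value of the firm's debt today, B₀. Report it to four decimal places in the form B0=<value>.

B0=40.3520

d₁ = [ln(V₀/D) + (r + σ²/2)T] / (σ√T)
   = [ln(128.5556/54.0059) + (0.0571 + 0.5·0.2797²)·4.8734] / (0.2797·√4.8734)
   = [0.867268 + 0.468899] / 0.617460 = 2.163976
d₂ = d₁ − σ√T = 2.163976 − 0.617460 = 1.546516
N(d₁) = 0.984767,  N(d₂) = 0.939010,  e^(−rT) = 0.757092
E₀ = V₀·N(d₁) − D·e^(−rT)·N(d₂)
   = 128.5556·0.984767 − 54.0059·0.757092·0.939010 = 88.203612
B₀ = V₀ − E₀ = 128.5556 − 88.203612 = 40.351988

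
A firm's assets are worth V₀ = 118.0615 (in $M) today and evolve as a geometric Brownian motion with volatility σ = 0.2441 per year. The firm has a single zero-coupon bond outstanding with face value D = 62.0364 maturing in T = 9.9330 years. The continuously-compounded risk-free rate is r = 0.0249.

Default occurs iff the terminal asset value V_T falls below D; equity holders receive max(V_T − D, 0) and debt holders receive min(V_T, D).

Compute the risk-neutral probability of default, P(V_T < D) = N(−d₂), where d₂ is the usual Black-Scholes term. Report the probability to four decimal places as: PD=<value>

PD=0.2197

d₁ = [ln(V₀/D) + (r + σ²/2)T] / (σ√T)
   = [ln(118.0615/62.0364) + (0.0249 + 0.5·0.2441²)·9.9330] / (0.2441·√9.9330)
   = [0.643484 + 0.543260] / 0.769322 = 1.542585
d₂ = d₁ − σ√T = 1.542585 − 0.769322 = 0.773263
risk-neutral PD = N(−d₂) = N(-0.773263) = 0.219683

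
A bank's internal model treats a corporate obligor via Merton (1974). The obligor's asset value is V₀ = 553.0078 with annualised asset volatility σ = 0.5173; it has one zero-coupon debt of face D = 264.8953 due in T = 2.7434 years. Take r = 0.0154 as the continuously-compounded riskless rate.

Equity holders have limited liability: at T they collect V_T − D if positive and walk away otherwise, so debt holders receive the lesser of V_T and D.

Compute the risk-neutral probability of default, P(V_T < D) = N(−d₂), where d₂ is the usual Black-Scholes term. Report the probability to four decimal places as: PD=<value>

PD=0.3156

d₁ = [ln(V₀/D) + (r + σ²/2)T] / (σ√T)
   = [ln(553.0078/264.8953) + (0.0154 + 0.5·0.5173²)·2.7434] / (0.5173·√2.7434)
   = [0.736037 + 0.409314] / 0.856815 = 1.336755
d₂ = d₁ − σ√T = 1.336755 − 0.856815 = 0.479940
risk-neutral PD = N(−d₂) = N(-0.479940) = 0.315635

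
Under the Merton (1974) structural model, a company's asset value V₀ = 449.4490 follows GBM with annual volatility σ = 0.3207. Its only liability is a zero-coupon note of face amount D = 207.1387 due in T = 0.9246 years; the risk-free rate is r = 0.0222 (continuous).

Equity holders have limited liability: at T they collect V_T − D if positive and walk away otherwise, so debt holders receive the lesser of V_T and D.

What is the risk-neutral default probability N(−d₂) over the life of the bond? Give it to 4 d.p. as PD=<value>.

PD=0.0077

d₁ = [ln(V₀/D) + (r + σ²/2)T] / (σ√T)
   = [ln(449.4490/207.1387) + (0.0222 + 0.5·0.3207²)·0.9246] / (0.3207·√0.9246)
   = [0.774634 + 0.068073] / 0.308373 = 2.732754
d₂ = d₁ − σ√T = 2.732754 − 0.308373 = 2.424381
risk-neutral PD = N(−d₂) = N(-2.424381) = 0.007667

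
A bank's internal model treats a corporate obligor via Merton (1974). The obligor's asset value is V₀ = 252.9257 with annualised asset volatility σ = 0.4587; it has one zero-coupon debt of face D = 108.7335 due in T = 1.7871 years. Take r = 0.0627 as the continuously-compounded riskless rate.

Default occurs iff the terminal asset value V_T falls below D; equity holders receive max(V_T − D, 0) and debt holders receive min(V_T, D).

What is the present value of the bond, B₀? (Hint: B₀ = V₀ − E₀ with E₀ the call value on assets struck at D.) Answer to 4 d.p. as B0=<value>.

d₁ = [ln(V₀/D) + (r + σ²/2)T] / (σ√T)
   = [ln(252.9257/108.7335) + (0.0627 + 0.5·0.4587²)·1.7871] / (0.4587·√1.7871)
   = [0.844196 + 0.300059] / 0.613201 = 1.866034
d₂ = d₁ − σ√T = 1.866034 − 0.613201 = 1.252833
N(d₁) = 0.968982,  N(d₂) = 0.894867,  e^(−rT) = 0.893999
E₀ = V₀·N(d₁) − D·e^(−rT)·N(d₂)
   = 252.9257·0.968982 − 108.7335·0.893999·0.894867 = 158.092543
B₀ = V₀ − E₀ = 252.9257 − 158.092543 = 94.833157

B0=94.8332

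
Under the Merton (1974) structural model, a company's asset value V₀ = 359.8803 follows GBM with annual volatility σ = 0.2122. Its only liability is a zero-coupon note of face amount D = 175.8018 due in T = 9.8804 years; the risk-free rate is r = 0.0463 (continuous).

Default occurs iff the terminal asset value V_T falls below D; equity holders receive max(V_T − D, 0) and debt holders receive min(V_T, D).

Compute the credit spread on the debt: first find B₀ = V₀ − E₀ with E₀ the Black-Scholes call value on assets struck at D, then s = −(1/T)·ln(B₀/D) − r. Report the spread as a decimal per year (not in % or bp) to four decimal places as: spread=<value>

spread=0.0019

d₁ = [ln(V₀/D) + (r + σ²/2)T] / (σ√T)
   = [ln(359.8803/175.8018) + (0.0463 + 0.5·0.2122²)·9.8804] / (0.2122·√9.8804)
   = [0.716414 + 0.679914] / 0.667010 = 2.093413
d₂ = d₁ − σ√T = 2.093413 − 0.667010 = 1.426402
N(d₁) = 0.981844,  N(d₂) = 0.923124,  e^(−rT) = 0.632888
E₀ = V₀·N(d₁) − D·e^(−rT)·N(d₂)
   = 359.8803·0.981844 − 175.8018·0.632888·0.923124 = 250.636935
B₀ = V₀ − E₀ = 359.8803 − 250.636935 = 109.243365
spread = −(1/T)·ln(B₀/D) − r = −(1/9.8804)·ln(109.243365/175.8018) − 0.0463 = 0.00185383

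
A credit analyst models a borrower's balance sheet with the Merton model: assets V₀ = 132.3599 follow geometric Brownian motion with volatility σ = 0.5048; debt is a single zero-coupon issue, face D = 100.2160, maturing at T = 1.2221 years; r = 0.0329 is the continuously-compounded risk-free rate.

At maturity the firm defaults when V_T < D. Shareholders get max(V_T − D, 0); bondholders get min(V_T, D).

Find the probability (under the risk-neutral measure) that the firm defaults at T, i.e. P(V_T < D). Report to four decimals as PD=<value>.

d₁ = [ln(V₀/D) + (r + σ²/2)T] / (σ√T)
   = [ln(132.3599/100.2160) + (0.0329 + 0.5·0.5048²)·1.2221] / (0.5048·√1.2221)
   = [0.278197 + 0.195917] / 0.558049 = 0.849591
d₂ = d₁ − σ√T = 0.849591 − 0.558049 = 0.291541
risk-neutral PD = N(−d₂) = N(-0.291541) = 0.385319

PD=0.3853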